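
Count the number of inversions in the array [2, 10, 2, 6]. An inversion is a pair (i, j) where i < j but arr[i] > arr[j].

Finding inversions in [2, 10, 2, 6]:

(1, 2): arr[1]=10 > arr[2]=2
(1, 3): arr[1]=10 > arr[3]=6

Total inversions: 2

The array has 2 inversion(s): (1,2), (1,3). Each pair (i,j) satisfies i < j and arr[i] > arr[j].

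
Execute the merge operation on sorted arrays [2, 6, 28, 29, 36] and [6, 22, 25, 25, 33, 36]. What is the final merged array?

Merging process:

Compare 2 vs 6: take 2 from left. Merged: [2]
Compare 6 vs 6: take 6 from left. Merged: [2, 6]
Compare 28 vs 6: take 6 from right. Merged: [2, 6, 6]
Compare 28 vs 22: take 22 from right. Merged: [2, 6, 6, 22]
Compare 28 vs 25: take 25 from right. Merged: [2, 6, 6, 22, 25]
Compare 28 vs 25: take 25 from right. Merged: [2, 6, 6, 22, 25, 25]
Compare 28 vs 33: take 28 from left. Merged: [2, 6, 6, 22, 25, 25, 28]
Compare 29 vs 33: take 29 from left. Merged: [2, 6, 6, 22, 25, 25, 28, 29]
Compare 36 vs 33: take 33 from right. Merged: [2, 6, 6, 22, 25, 25, 28, 29, 33]
Compare 36 vs 36: take 36 from left. Merged: [2, 6, 6, 22, 25, 25, 28, 29, 33, 36]
Append remaining from right: [36]. Merged: [2, 6, 6, 22, 25, 25, 28, 29, 33, 36, 36]

Final merged array: [2, 6, 6, 22, 25, 25, 28, 29, 33, 36, 36]
Total comparisons: 10

The merged array is [2, 6, 6, 22, 25, 25, 28, 29, 33, 36, 36], requiring 10 comparisons. The merge step runs in O(n) time where n is the total number of elements.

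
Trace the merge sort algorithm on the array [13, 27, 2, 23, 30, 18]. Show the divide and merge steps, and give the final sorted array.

Merge sort trace:

Split: [13, 27, 2, 23, 30, 18] -> [13, 27, 2] and [23, 30, 18]
  Split: [13, 27, 2] -> [13] and [27, 2]
    Split: [27, 2] -> [27] and [2]
    Merge: [27] + [2] -> [2, 27]
  Merge: [13] + [2, 27] -> [2, 13, 27]
  Split: [23, 30, 18] -> [23] and [30, 18]
    Split: [30, 18] -> [30] and [18]
    Merge: [30] + [18] -> [18, 30]
  Merge: [23] + [18, 30] -> [18, 23, 30]
Merge: [2, 13, 27] + [18, 23, 30] -> [2, 13, 18, 23, 27, 30]

Final sorted array: [2, 13, 18, 23, 27, 30]

The merge sort proceeds by recursively splitting the array and merging sorted halves.
After all merges, the sorted array is [2, 13, 18, 23, 27, 30].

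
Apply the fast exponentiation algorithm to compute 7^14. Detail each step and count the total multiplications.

Computing 7^14 by squaring (build up from 7^1; each line after the first costs one multiplication):

7^1 = 7
7^2 = (7^1)^2 = 7^2 = 49
7^3 = 7 * 7^2 = 7 * 49 = 343
7^6 = (7^3)^2 = 343^2 = 117649
7^7 = 7 * 7^6 = 7 * 117649 = 823543
7^14 = (7^7)^2 = 823543^2 = 678223072849

Result: 678223072849
Multiplications needed: 5 (5 lines after 7^1)

7^14 = 678223072849. Using exponentiation by squaring, this requires 5 multiplications. The key idea: if the exponent is even, square the half-power; if odd, multiply by the base once.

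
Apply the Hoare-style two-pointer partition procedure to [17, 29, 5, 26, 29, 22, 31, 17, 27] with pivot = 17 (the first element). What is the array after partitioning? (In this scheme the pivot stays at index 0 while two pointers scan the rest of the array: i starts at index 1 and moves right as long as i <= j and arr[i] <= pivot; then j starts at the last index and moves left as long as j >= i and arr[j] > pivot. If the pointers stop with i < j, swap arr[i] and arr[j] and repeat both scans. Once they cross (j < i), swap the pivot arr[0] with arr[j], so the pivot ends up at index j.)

Hoare-style two-pointer partition with pivot = 17:

Initial array: [17, 29, 5, 26, 29, 22, 31, 17, 27]

Pointers start at i = 1, j = 8.
i stops at index 1 (arr[1]=29 > 17), j stops at index 7 (arr[7]=17 <= 17): swap arr[1] and arr[7], array becomes [17, 17, 5, 26, 29, 22, 31, 29, 27]
i ends at 3, j ends at 2: the pointers have crossed (j < i), so scanning stops.

Swap pivot arr[0] with arr[2] to place pivot at position 2: [5, 17, 17, 26, 29, 22, 31, 29, 27]
Pivot position: 2

After partitioning with pivot 17, the array becomes [5, 17, 17, 26, 29, 22, 31, 29, 27]. The pivot is placed at index 2. All elements to the left of the pivot are <= 17, and all elements to the right are > 17.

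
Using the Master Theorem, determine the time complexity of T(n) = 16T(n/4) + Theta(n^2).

Master Theorem for T(n) = 16T(n/4) + O(n^2):

a = 16, b = 4, c = 2
log_b(a) = log_4(16) = 2.0000

Case 2: c = 2 = log_4(16) = 2.0000
T(n) = O(n^2 log n) = O(n^2 log n)

For T(n) = 16T(n/4) + O(n^2): log_4(16) = 2.0000. This is Case 2 of the Master Theorem (c = log_b(a), equal work at all levels), giving O(n^2 log n).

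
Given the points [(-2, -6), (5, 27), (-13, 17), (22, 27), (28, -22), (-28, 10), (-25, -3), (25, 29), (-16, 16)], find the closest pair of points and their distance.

Computing all pairwise distances among 9 points:

d((-2, -6), (5, 27)) = 33.7343
d((-2, -6), (-13, 17)) = 25.4951
d((-2, -6), (22, 27)) = 40.8044
d((-2, -6), (28, -22)) = 34.0
d((-2, -6), (-28, 10)) = 30.5287
d((-2, -6), (-25, -3)) = 23.1948
d((-2, -6), (25, 29)) = 44.2041
d((-2, -6), (-16, 16)) = 26.0768
d((5, 27), (-13, 17)) = 20.5913
d((5, 27), (22, 27)) = 17.0
d((5, 27), (28, -22)) = 54.1295
d((5, 27), (-28, 10)) = 37.1214
d((5, 27), (-25, -3)) = 42.4264
d((5, 27), (25, 29)) = 20.0998
d((5, 27), (-16, 16)) = 23.7065
d((-13, 17), (22, 27)) = 36.4005
d((-13, 17), (28, -22)) = 56.5862
d((-13, 17), (-28, 10)) = 16.5529
d((-13, 17), (-25, -3)) = 23.3238
d((-13, 17), (25, 29)) = 39.8497
d((-13, 17), (-16, 16)) = 3.1623 <-- minimum
d((22, 27), (28, -22)) = 49.366
d((22, 27), (-28, 10)) = 52.811
d((22, 27), (-25, -3)) = 55.7584
d((22, 27), (25, 29)) = 3.6056
d((22, 27), (-16, 16)) = 39.5601
d((28, -22), (-28, 10)) = 64.4981
d((28, -22), (-25, -3)) = 56.3028
d((28, -22), (25, 29)) = 51.0882
d((28, -22), (-16, 16)) = 58.1378
d((-28, 10), (-25, -3)) = 13.3417
d((-28, 10), (25, 29)) = 56.3028
d((-28, 10), (-16, 16)) = 13.4164
d((-25, -3), (25, 29)) = 59.3633
d((-25, -3), (-16, 16)) = 21.0238
d((25, 29), (-16, 16)) = 43.0116

Closest pair: (-13, 17) and (-16, 16) with distance 3.1623

The closest pair is (-13, 17) and (-16, 16) with Euclidean distance 3.1623. For 9 points, brute-force pairwise comparison is shown above. For large n, the divide-and-conquer algorithm (sort by x, recurse on halves, check the dividing strip) achieves O(n log n).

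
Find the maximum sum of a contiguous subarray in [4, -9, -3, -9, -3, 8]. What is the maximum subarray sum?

Using Kadane's algorithm on [4, -9, -3, -9, -3, 8]:

Scanning through the array:
Position 1 (value -9): max_ending_here = -5, max_so_far = 4
Position 2 (value -3): max_ending_here = -3, max_so_far = 4
Position 3 (value -9): max_ending_here = -9, max_so_far = 4
Position 4 (value -3): max_ending_here = -3, max_so_far = 4
Position 5 (value 8): max_ending_here = 8, max_so_far = 8

Maximum subarray: [8]
Maximum sum: 8

The maximum subarray is [8] with sum 8. This subarray runs from index 5 to index 5.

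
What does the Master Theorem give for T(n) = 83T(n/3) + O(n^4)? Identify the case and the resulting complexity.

Master Theorem for T(n) = 83T(n/3) + O(n^4):

a = 83, b = 3, c = 4
log_b(a) = log_3(83) = 4.0222

Case 1: c = 4 < log_3(83) = 4.0222
T(n) = O(n^(log_3 83))

For T(n) = 83T(n/3) + O(n^4): log_3(83) = 4.0222. This is Case 1 of the Master Theorem (c < log_b(a), work dominated by leaves), giving O(n^(log_3 83)).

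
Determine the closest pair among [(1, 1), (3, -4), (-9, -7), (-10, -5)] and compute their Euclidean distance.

Computing all pairwise distances among 4 points:

d((1, 1), (3, -4)) = 5.3852
d((1, 1), (-9, -7)) = 12.8062
d((1, 1), (-10, -5)) = 12.53
d((3, -4), (-9, -7)) = 12.3693
d((3, -4), (-10, -5)) = 13.0384
d((-9, -7), (-10, -5)) = 2.2361 <-- minimum

Closest pair: (-9, -7) and (-10, -5) with distance 2.2361

The closest pair is (-9, -7) and (-10, -5) with Euclidean distance 2.2361. For 4 points, brute-force pairwise comparison is shown above. For large n, the divide-and-conquer algorithm (sort by x, recurse on halves, check the dividing strip) achieves O(n log n).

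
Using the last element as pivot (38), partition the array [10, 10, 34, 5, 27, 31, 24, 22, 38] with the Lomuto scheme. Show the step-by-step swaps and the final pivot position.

Lomuto partition with pivot = 38:

Initial array: [10, 10, 34, 5, 27, 31, 24, 22, 38]

arr[0]=10 <= 38: swap with position 0, array becomes [10, 10, 34, 5, 27, 31, 24, 22, 38]
arr[1]=10 <= 38: swap with position 1, array becomes [10, 10, 34, 5, 27, 31, 24, 22, 38]
arr[2]=34 <= 38: swap with position 2, array becomes [10, 10, 34, 5, 27, 31, 24, 22, 38]
arr[3]=5 <= 38: swap with position 3, array becomes [10, 10, 34, 5, 27, 31, 24, 22, 38]
arr[4]=27 <= 38: swap with position 4, array becomes [10, 10, 34, 5, 27, 31, 24, 22, 38]
arr[5]=31 <= 38: swap with position 5, array becomes [10, 10, 34, 5, 27, 31, 24, 22, 38]
arr[6]=24 <= 38: swap with position 6, array becomes [10, 10, 34, 5, 27, 31, 24, 22, 38]
arr[7]=22 <= 38: swap with position 7, array becomes [10, 10, 34, 5, 27, 31, 24, 22, 38]

Place pivot at position 8: [10, 10, 34, 5, 27, 31, 24, 22, 38]
Pivot position: 8

After partitioning with pivot 38, the array becomes [10, 10, 34, 5, 27, 31, 24, 22, 38]. The pivot is placed at index 8. All elements to the left of the pivot are <= 38, and all elements to the right are > 38.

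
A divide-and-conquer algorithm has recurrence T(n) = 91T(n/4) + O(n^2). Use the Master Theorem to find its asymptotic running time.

Master Theorem for T(n) = 91T(n/4) + O(n^2):

a = 91, b = 4, c = 2
log_b(a) = log_4(91) = 3.2539

Case 1: c = 2 < log_4(91) = 3.2539
T(n) = O(n^(log_4 91))

For T(n) = 91T(n/4) + O(n^2): log_4(91) = 3.2539. This is Case 1 of the Master Theorem (c < log_b(a), work dominated by leaves), giving O(n^(log_4 91)).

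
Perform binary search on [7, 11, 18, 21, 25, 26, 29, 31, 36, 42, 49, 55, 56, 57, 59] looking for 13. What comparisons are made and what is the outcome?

Binary search for 13 in [7, 11, 18, 21, 25, 26, 29, 31, 36, 42, 49, 55, 56, 57, 59]:

lo=0, hi=14, mid=7, arr[mid]=31 -> 31 > 13, search left half
lo=0, hi=6, mid=3, arr[mid]=21 -> 21 > 13, search left half
lo=0, hi=2, mid=1, arr[mid]=11 -> 11 < 13, search right half
lo=2, hi=2, mid=2, arr[mid]=18 -> 18 > 13, search left half
lo=2 > hi=1, target 13 not found

Binary search determines that 13 is not in the array after 4 comparisons. The search space was exhausted without finding the target.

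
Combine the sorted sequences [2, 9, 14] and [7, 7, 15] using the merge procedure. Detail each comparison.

Merging process:

Compare 2 vs 7: take 2 from left. Merged: [2]
Compare 9 vs 7: take 7 from right. Merged: [2, 7]
Compare 9 vs 7: take 7 from right. Merged: [2, 7, 7]
Compare 9 vs 15: take 9 from left. Merged: [2, 7, 7, 9]
Compare 14 vs 15: take 14 from left. Merged: [2, 7, 7, 9, 14]
Append remaining from right: [15]. Merged: [2, 7, 7, 9, 14, 15]

Final merged array: [2, 7, 7, 9, 14, 15]
Total comparisons: 5

The merged array is [2, 7, 7, 9, 14, 15], requiring 5 comparisons. The merge step runs in O(n) time where n is the total number of elements.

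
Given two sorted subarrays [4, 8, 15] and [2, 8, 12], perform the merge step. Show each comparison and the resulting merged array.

Merging process:

Compare 4 vs 2: take 2 from right. Merged: [2]
Compare 4 vs 8: take 4 from left. Merged: [2, 4]
Compare 8 vs 8: take 8 from left. Merged: [2, 4, 8]
Compare 15 vs 8: take 8 from right. Merged: [2, 4, 8, 8]
Compare 15 vs 12: take 12 from right. Merged: [2, 4, 8, 8, 12]
Append remaining from left: [15]. Merged: [2, 4, 8, 8, 12, 15]

Final merged array: [2, 4, 8, 8, 12, 15]
Total comparisons: 5

The merged array is [2, 4, 8, 8, 12, 15], requiring 5 comparisons. The merge step runs in O(n) time where n is the total number of elements.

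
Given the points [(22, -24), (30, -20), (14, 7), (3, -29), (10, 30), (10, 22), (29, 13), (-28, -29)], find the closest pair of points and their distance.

Computing all pairwise distances among 8 points:

d((22, -24), (30, -20)) = 8.9443
d((22, -24), (14, 7)) = 32.0156
d((22, -24), (3, -29)) = 19.6469
d((22, -24), (10, 30)) = 55.3173
d((22, -24), (10, 22)) = 47.5395
d((22, -24), (29, 13)) = 37.6563
d((22, -24), (-28, -29)) = 50.2494
d((30, -20), (14, 7)) = 31.3847
d((30, -20), (3, -29)) = 28.4605
d((30, -20), (10, 30)) = 53.8516
d((30, -20), (10, 22)) = 46.5188
d((30, -20), (29, 13)) = 33.0151
d((30, -20), (-28, -29)) = 58.6941
d((14, 7), (3, -29)) = 37.6431
d((14, 7), (10, 30)) = 23.3452
d((14, 7), (10, 22)) = 15.5242
d((14, 7), (29, 13)) = 16.1555
d((14, 7), (-28, -29)) = 55.3173
d((3, -29), (10, 30)) = 59.4138
d((3, -29), (10, 22)) = 51.4782
d((3, -29), (29, 13)) = 49.3964
d((3, -29), (-28, -29)) = 31.0
d((10, 30), (10, 22)) = 8.0 <-- minimum
d((10, 30), (29, 13)) = 25.4951
d((10, 30), (-28, -29)) = 70.1783
d((10, 22), (29, 13)) = 21.0238
d((10, 22), (-28, -29)) = 63.6003
d((29, 13), (-28, -29)) = 70.8025

Closest pair: (10, 30) and (10, 22) with distance 8.0

The closest pair is (10, 30) and (10, 22) with Euclidean distance 8.0. For 8 points, brute-force pairwise comparison is shown above. For large n, the divide-and-conquer algorithm (sort by x, recurse on halves, check the dividing strip) achieves O(n log n).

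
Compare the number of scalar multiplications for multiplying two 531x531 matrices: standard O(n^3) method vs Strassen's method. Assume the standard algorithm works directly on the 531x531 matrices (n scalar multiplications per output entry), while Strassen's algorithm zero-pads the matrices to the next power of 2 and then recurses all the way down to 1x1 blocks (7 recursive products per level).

Matrix multiplication for 531x531 matrices:

Strassen's algorithm requires power-of-2 dimensions. Pad 531x531 to 1024x1024 (next power of 2).

Standard algorithm: 531^3 = 149721291 multiplications
Strassen's algorithm: 7^(log2(1024)) = 7^10 = 282475249 multiplications
Difference: 149721291 - 282475249 = -132753958 (Strassen uses MORE here due to padding overhead — for small or just-over-power-of-2 n, padding can outweigh the per-level savings)

Standard: 149721291 multiplications (531^3). Strassen: 282475249 multiplications (7^10, after padding to 1024x1024). Strassen reduces 8 recursive multiplications to 7 at each level.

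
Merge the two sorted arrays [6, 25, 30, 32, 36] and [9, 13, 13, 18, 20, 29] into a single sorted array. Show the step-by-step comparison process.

Merging process:

Compare 6 vs 9: take 6 from left. Merged: [6]
Compare 25 vs 9: take 9 from right. Merged: [6, 9]
Compare 25 vs 13: take 13 from right. Merged: [6, 9, 13]
Compare 25 vs 13: take 13 from right. Merged: [6, 9, 13, 13]
Compare 25 vs 18: take 18 from right. Merged: [6, 9, 13, 13, 18]
Compare 25 vs 20: take 20 from right. Merged: [6, 9, 13, 13, 18, 20]
Compare 25 vs 29: take 25 from left. Merged: [6, 9, 13, 13, 18, 20, 25]
Compare 30 vs 29: take 29 from right. Merged: [6, 9, 13, 13, 18, 20, 25, 29]
Append remaining from left: [30, 32, 36]. Merged: [6, 9, 13, 13, 18, 20, 25, 29, 30, 32, 36]

Final merged array: [6, 9, 13, 13, 18, 20, 25, 29, 30, 32, 36]
Total comparisons: 8

The merged array is [6, 9, 13, 13, 18, 20, 25, 29, 30, 32, 36], requiring 8 comparisons. The merge step runs in O(n) time where n is the total number of elements.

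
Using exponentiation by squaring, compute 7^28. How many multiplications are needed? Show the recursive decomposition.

Computing 7^28 by squaring (build up from 7^1; each line after the first costs one multiplication):

7^1 = 7
7^2 = (7^1)^2 = 7^2 = 49
7^3 = 7 * 7^2 = 7 * 49 = 343
7^6 = (7^3)^2 = 343^2 = 117649
7^7 = 7 * 7^6 = 7 * 117649 = 823543
7^14 = (7^7)^2 = 823543^2 = 678223072849
7^28 = (7^14)^2 = 678223072849^2 = 459986536544739960976801

Result: 459986536544739960976801
Multiplications needed: 6 (6 lines after 7^1)

7^28 = 459986536544739960976801. Using exponentiation by squaring, this requires 6 multiplications. The key idea: if the exponent is even, square the half-power; if odd, multiply by the base once.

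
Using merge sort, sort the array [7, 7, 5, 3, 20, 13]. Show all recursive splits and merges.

Merge sort trace:

Split: [7, 7, 5, 3, 20, 13] -> [7, 7, 5] and [3, 20, 13]
  Split: [7, 7, 5] -> [7] and [7, 5]
    Split: [7, 5] -> [7] and [5]
    Merge: [7] + [5] -> [5, 7]
  Merge: [7] + [5, 7] -> [5, 7, 7]
  Split: [3, 20, 13] -> [3] and [20, 13]
    Split: [20, 13] -> [20] and [13]
    Merge: [20] + [13] -> [13, 20]
  Merge: [3] + [13, 20] -> [3, 13, 20]
Merge: [5, 7, 7] + [3, 13, 20] -> [3, 5, 7, 7, 13, 20]

Final sorted array: [3, 5, 7, 7, 13, 20]

The merge sort proceeds by recursively splitting the array and merging sorted halves.
After all merges, the sorted array is [3, 5, 7, 7, 13, 20].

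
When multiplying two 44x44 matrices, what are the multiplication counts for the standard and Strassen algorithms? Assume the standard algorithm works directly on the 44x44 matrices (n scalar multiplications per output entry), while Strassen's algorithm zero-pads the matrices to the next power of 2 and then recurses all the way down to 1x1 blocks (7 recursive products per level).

Matrix multiplication for 44x44 matrices:

Strassen's algorithm requires power-of-2 dimensions. Pad 44x44 to 64x64 (next power of 2).

Standard algorithm: 44^3 = 85184 multiplications
Strassen's algorithm: 7^(log2(64)) = 7^6 = 117649 multiplications
Difference: 85184 - 117649 = -32465 (Strassen uses MORE here due to padding overhead — for small or just-over-power-of-2 n, padding can outweigh the per-level savings)

Standard: 85184 multiplications (44^3). Strassen: 117649 multiplications (7^6, after padding to 64x64). Strassen reduces 8 recursive multiplications to 7 at each level.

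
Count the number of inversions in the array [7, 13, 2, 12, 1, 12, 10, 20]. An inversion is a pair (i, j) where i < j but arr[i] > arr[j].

Finding inversions in [7, 13, 2, 12, 1, 12, 10, 20]:

(0, 2): arr[0]=7 > arr[2]=2
(0, 4): arr[0]=7 > arr[4]=1
(1, 2): arr[1]=13 > arr[2]=2
(1, 3): arr[1]=13 > arr[3]=12
(1, 4): arr[1]=13 > arr[4]=1
(1, 5): arr[1]=13 > arr[5]=12
(1, 6): arr[1]=13 > arr[6]=10
(2, 4): arr[2]=2 > arr[4]=1
(3, 4): arr[3]=12 > arr[4]=1
(3, 6): arr[3]=12 > arr[6]=10
(5, 6): arr[5]=12 > arr[6]=10

Total inversions: 11

The array has 11 inversion(s): (0,2), (0,4), (1,2), (1,3), (1,4), (1,5), (1,6), (2,4), (3,4), (3,6), (5,6). Each pair (i,j) satisfies i < j and arr[i] > arr[j].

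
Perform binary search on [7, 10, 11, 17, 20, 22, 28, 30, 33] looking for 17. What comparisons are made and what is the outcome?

Binary search for 17 in [7, 10, 11, 17, 20, 22, 28, 30, 33]:

lo=0, hi=8, mid=4, arr[mid]=20 -> 20 > 17, search left half
lo=0, hi=3, mid=1, arr[mid]=10 -> 10 < 17, search right half
lo=2, hi=3, mid=2, arr[mid]=11 -> 11 < 17, search right half
lo=3, hi=3, mid=3, arr[mid]=17 -> Found target at index 3!

Binary search finds 17 at index 3 after 4 comparisons. The search repeatedly halves the search space by comparing with the middle element.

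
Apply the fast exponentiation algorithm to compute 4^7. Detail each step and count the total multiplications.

Computing 4^7 by squaring (build up from 4^1; each line after the first costs one multiplication):

4^1 = 4
4^2 = (4^1)^2 = 4^2 = 16
4^3 = 4 * 4^2 = 4 * 16 = 64
4^6 = (4^3)^2 = 64^2 = 4096
4^7 = 4 * 4^6 = 4 * 4096 = 16384

Result: 16384
Multiplications needed: 4 (4 lines after 4^1)

4^7 = 16384. Using exponentiation by squaring, this requires 4 multiplications. The key idea: if the exponent is even, square the half-power; if odd, multiply by the base once.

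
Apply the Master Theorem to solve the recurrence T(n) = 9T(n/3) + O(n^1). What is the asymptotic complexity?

Master Theorem for T(n) = 9T(n/3) + O(n^1):

a = 9, b = 3, c = 1
log_b(a) = log_3(9) = 2.0000

Case 1: c = 1 < log_3(9) = 2.0000
T(n) = O(n^(log_3 9)) = O(n^2)

For T(n) = 9T(n/3) + O(n^1): log_3(9) = 2.0000. This is Case 1 of the Master Theorem (c < log_b(a), work dominated by leaves), giving O(n^2).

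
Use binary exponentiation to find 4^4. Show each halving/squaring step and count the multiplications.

Computing 4^4 by squaring (build up from 4^1; each line after the first costs one multiplication):

4^1 = 4
4^2 = (4^1)^2 = 4^2 = 16
4^4 = (4^2)^2 = 16^2 = 256

Result: 256
Multiplications needed: 2 (2 lines after 4^1)

4^4 = 256. Using exponentiation by squaring, this requires 2 multiplications. The key idea: if the exponent is even, square the half-power; if odd, multiply by the base once.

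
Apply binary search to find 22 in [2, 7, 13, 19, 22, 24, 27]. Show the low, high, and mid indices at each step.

Binary search for 22 in [2, 7, 13, 19, 22, 24, 27]:

lo=0, hi=6, mid=3, arr[mid]=19 -> 19 < 22, search right half
lo=4, hi=6, mid=5, arr[mid]=24 -> 24 > 22, search left half
lo=4, hi=4, mid=4, arr[mid]=22 -> Found target at index 4!

Binary search finds 22 at index 4 after 3 comparisons. The search repeatedly halves the search space by comparing with the middle element.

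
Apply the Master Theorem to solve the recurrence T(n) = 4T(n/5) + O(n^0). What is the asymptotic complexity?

Master Theorem for T(n) = 4T(n/5) + O(n^0):

a = 4, b = 5, c = 0
log_b(a) = log_5(4) = 0.8614

Case 1: c = 0 < log_5(4) = 0.8614
T(n) = O(n^(log_5 4))

For T(n) = 4T(n/5) + O(n^0): log_5(4) = 0.8614. This is Case 1 of the Master Theorem (c < log_b(a), work dominated by leaves), giving O(n^(log_5 4)).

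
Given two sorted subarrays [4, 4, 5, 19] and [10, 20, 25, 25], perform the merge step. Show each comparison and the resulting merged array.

Merging process:

Compare 4 vs 10: take 4 from left. Merged: [4]
Compare 4 vs 10: take 4 from left. Merged: [4, 4]
Compare 5 vs 10: take 5 from left. Merged: [4, 4, 5]
Compare 19 vs 10: take 10 from right. Merged: [4, 4, 5, 10]
Compare 19 vs 20: take 19 from left. Merged: [4, 4, 5, 10, 19]
Append remaining from right: [20, 25, 25]. Merged: [4, 4, 5, 10, 19, 20, 25, 25]

Final merged array: [4, 4, 5, 10, 19, 20, 25, 25]
Total comparisons: 5

The merged array is [4, 4, 5, 10, 19, 20, 25, 25], requiring 5 comparisons. The merge step runs in O(n) time where n is the total number of elements.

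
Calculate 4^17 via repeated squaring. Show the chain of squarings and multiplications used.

Computing 4^17 by squaring (build up from 4^1; each line after the first costs one multiplication):

4^1 = 4
4^2 = (4^1)^2 = 4^2 = 16
4^4 = (4^2)^2 = 16^2 = 256
4^8 = (4^4)^2 = 256^2 = 65536
4^16 = (4^8)^2 = 65536^2 = 4294967296
4^17 = 4 * 4^16 = 4 * 4294967296 = 17179869184

Result: 17179869184
Multiplications needed: 5 (5 lines after 4^1)

4^17 = 17179869184. Using exponentiation by squaring, this requires 5 multiplications. The key idea: if the exponent is even, square the half-power; if odd, multiply by the base once.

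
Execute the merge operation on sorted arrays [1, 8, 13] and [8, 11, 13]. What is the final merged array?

Merging process:

Compare 1 vs 8: take 1 from left. Merged: [1]
Compare 8 vs 8: take 8 from left. Merged: [1, 8]
Compare 13 vs 8: take 8 from right. Merged: [1, 8, 8]
Compare 13 vs 11: take 11 from right. Merged: [1, 8, 8, 11]
Compare 13 vs 13: take 13 from left. Merged: [1, 8, 8, 11, 13]
Append remaining from right: [13]. Merged: [1, 8, 8, 11, 13, 13]

Final merged array: [1, 8, 8, 11, 13, 13]
Total comparisons: 5

The merged array is [1, 8, 8, 11, 13, 13], requiring 5 comparisons. The merge step runs in O(n) time where n is the total number of elements.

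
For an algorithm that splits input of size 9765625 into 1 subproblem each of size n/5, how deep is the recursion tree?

For divide and conquer with division factor 5:

Problem sizes at each level:
Level 0: 9765625
Level 1: 1953125
Level 2: 390625
Level 3: 78125
Level 4: 15625
Level 5: 3125
Level 6: 625
Level 7: 125
Level 8: 25
Level 9: 5
Level 10: 1

The root is level 0 and the size-1 base case is level 10 (the tree spans levels 0 through 10, i.e. 11 levels counting the root), so the depth is the number of divisions: log_5(9765625) = 10

The recursion tree depth is log_5(9765625) = 10. At each level, the problem size is divided by 5, so it takes 10 divisions to reduce to a base case of size 1. The algorithm makes 1 recursive call at each level.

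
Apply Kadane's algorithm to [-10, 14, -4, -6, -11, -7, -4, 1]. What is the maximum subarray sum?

Using Kadane's algorithm on [-10, 14, -4, -6, -11, -7, -4, 1]:

Scanning through the array:
Position 1 (value 14): max_ending_here = 14, max_so_far = 14
Position 2 (value -4): max_ending_here = 10, max_so_far = 14
Position 3 (value -6): max_ending_here = 4, max_so_far = 14
Position 4 (value -11): max_ending_here = -7, max_so_far = 14
Position 5 (value -7): max_ending_here = -7, max_so_far = 14
Position 6 (value -4): max_ending_here = -4, max_so_far = 14
Position 7 (value 1): max_ending_here = 1, max_so_far = 14

Maximum subarray: [14]
Maximum sum: 14

The maximum subarray is [14] with sum 14. This subarray runs from index 1 to index 1.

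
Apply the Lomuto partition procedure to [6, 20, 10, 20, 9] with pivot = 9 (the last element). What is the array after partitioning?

Lomuto partition with pivot = 9:

Initial array: [6, 20, 10, 20, 9]

arr[0]=6 <= 9: swap with position 0, array becomes [6, 20, 10, 20, 9]
arr[1]=20 > 9: no swap
arr[2]=10 > 9: no swap
arr[3]=20 > 9: no swap

Place pivot at position 1: [6, 9, 10, 20, 20]
Pivot position: 1

After partitioning with pivot 9, the array becomes [6, 9, 10, 20, 20]. The pivot is placed at index 1. All elements to the left of the pivot are <= 9, and all elements to the right are > 9.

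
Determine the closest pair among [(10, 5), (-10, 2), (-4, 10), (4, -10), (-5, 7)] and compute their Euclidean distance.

Computing all pairwise distances among 5 points:

d((10, 5), (-10, 2)) = 20.2237
d((10, 5), (-4, 10)) = 14.8661
d((10, 5), (4, -10)) = 16.1555
d((10, 5), (-5, 7)) = 15.1327
d((-10, 2), (-4, 10)) = 10.0
d((-10, 2), (4, -10)) = 18.4391
d((-10, 2), (-5, 7)) = 7.0711
d((-4, 10), (4, -10)) = 21.5407
d((-4, 10), (-5, 7)) = 3.1623 <-- minimum
d((4, -10), (-5, 7)) = 19.2354

Closest pair: (-4, 10) and (-5, 7) with distance 3.1623

The closest pair is (-4, 10) and (-5, 7) with Euclidean distance 3.1623. For 5 points, brute-force pairwise comparison is shown above. For large n, the divide-and-conquer algorithm (sort by x, recurse on halves, check the dividing strip) achieves O(n log n).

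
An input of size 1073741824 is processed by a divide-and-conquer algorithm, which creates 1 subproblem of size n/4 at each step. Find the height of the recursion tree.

For divide and conquer with division factor 4:

Problem sizes at each level:
Level 0: 1073741824
Level 1: 268435456
Level 2: 67108864
Level 3: 16777216
Level 4: 4194304
Level 5: 1048576
Level 6: 262144
Level 7: 65536
Level 8: 16384
Level 9: 4096
Level 10: 1024
Level 11: 256
Level 12: 64
Level 13: 16
Level 14: 4
Level 15: 1

The root is level 0 and the size-1 base case is level 15 (the tree spans levels 0 through 15, i.e. 16 levels counting the root), so the depth is the number of divisions: log_4(1073741824) = 15

The recursion tree depth is log_4(1073741824) = 15. At each level, the problem size is divided by 4, so it takes 15 divisions to reduce to a base case of size 1. The algorithm makes 1 recursive call at each level.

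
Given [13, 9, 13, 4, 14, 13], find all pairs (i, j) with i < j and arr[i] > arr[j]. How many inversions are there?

Finding inversions in [13, 9, 13, 4, 14, 13]:

(0, 1): arr[0]=13 > arr[1]=9
(0, 3): arr[0]=13 > arr[3]=4
(1, 3): arr[1]=9 > arr[3]=4
(2, 3): arr[2]=13 > arr[3]=4
(4, 5): arr[4]=14 > arr[5]=13

Total inversions: 5

The array has 5 inversion(s): (0,1), (0,3), (1,3), (2,3), (4,5). Each pair (i,j) satisfies i < j and arr[i] > arr[j].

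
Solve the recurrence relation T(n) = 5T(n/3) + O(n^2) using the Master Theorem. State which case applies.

Master Theorem for T(n) = 5T(n/3) + O(n^2):

a = 5, b = 3, c = 2
log_b(a) = log_3(5) = 1.4650

Case 3: c = 2 > log_3(5) = 1.4650
T(n) = O(n^2) = O(n^2)

For T(n) = 5T(n/3) + O(n^2): log_3(5) = 1.4650. This is Case 3 of the Master Theorem (c > log_b(a), work dominated by root), giving O(n^2).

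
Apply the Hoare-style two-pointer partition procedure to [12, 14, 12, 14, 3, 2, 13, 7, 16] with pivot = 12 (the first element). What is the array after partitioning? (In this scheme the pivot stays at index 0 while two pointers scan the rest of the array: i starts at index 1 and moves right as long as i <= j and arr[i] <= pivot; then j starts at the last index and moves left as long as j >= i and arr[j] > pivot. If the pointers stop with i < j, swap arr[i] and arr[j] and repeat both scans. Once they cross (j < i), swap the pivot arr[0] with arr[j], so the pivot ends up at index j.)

Hoare-style two-pointer partition with pivot = 12:

Initial array: [12, 14, 12, 14, 3, 2, 13, 7, 16]

Pointers start at i = 1, j = 8.
i stops at index 1 (arr[1]=14 > 12), j stops at index 7 (arr[7]=7 <= 12): swap arr[1] and arr[7], array becomes [12, 7, 12, 14, 3, 2, 13, 14, 16]
i stops at index 3 (arr[3]=14 > 12), j stops at index 5 (arr[5]=2 <= 12): swap arr[3] and arr[5], array becomes [12, 7, 12, 2, 3, 14, 13, 14, 16]
i ends at 5, j ends at 4: the pointers have crossed (j < i), so scanning stops.

Swap pivot arr[0] with arr[4] to place pivot at position 4: [3, 7, 12, 2, 12, 14, 13, 14, 16]
Pivot position: 4

After partitioning with pivot 12, the array becomes [3, 7, 12, 2, 12, 14, 13, 14, 16]. The pivot is placed at index 4. All elements to the left of the pivot are <= 12, and all elements to the right are > 12.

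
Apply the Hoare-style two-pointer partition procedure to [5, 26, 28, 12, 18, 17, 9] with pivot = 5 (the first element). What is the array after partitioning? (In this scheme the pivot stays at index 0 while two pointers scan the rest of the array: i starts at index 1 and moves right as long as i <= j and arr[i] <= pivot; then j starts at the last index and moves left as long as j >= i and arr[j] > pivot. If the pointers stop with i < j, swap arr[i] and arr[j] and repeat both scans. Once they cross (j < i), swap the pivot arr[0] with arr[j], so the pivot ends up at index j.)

Hoare-style two-pointer partition with pivot = 5:

Initial array: [5, 26, 28, 12, 18, 17, 9]

Pointers start at i = 1, j = 6.
i ends at 1, j ends at 0: the pointers have crossed (j < i), so scanning stops.

j = 0, so swapping arr[0] with arr[j] leaves the pivot at position 0: [5, 26, 28, 12, 18, 17, 9]
Pivot position: 0

After partitioning with pivot 5, the array becomes [5, 26, 28, 12, 18, 17, 9]. The pivot is placed at index 0. All elements to the left of the pivot are <= 5, and all elements to the right are > 5.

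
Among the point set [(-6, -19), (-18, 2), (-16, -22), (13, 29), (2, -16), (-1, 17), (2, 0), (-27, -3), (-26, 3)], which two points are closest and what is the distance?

Computing all pairwise distances among 9 points:

d((-6, -19), (-18, 2)) = 24.1868
d((-6, -19), (-16, -22)) = 10.4403
d((-6, -19), (13, 29)) = 51.6236
d((-6, -19), (2, -16)) = 8.544
d((-6, -19), (-1, 17)) = 36.3456
d((-6, -19), (2, 0)) = 20.6155
d((-6, -19), (-27, -3)) = 26.4008
d((-6, -19), (-26, 3)) = 29.7321
d((-18, 2), (-16, -22)) = 24.0832
d((-18, 2), (13, 29)) = 41.1096
d((-18, 2), (2, -16)) = 26.9072
d((-18, 2), (-1, 17)) = 22.6716
d((-18, 2), (2, 0)) = 20.0998
d((-18, 2), (-27, -3)) = 10.2956
d((-18, 2), (-26, 3)) = 8.0623
d((-16, -22), (13, 29)) = 58.6686
d((-16, -22), (2, -16)) = 18.9737
d((-16, -22), (-1, 17)) = 41.7852
d((-16, -22), (2, 0)) = 28.4253
d((-16, -22), (-27, -3)) = 21.9545
d((-16, -22), (-26, 3)) = 26.9258
d((13, 29), (2, -16)) = 46.3249
d((13, 29), (-1, 17)) = 18.4391
d((13, 29), (2, 0)) = 31.0161
d((13, 29), (-27, -3)) = 51.225
d((13, 29), (-26, 3)) = 46.8722
d((2, -16), (-1, 17)) = 33.1361
d((2, -16), (2, 0)) = 16.0
d((2, -16), (-27, -3)) = 31.7805
d((2, -16), (-26, 3)) = 33.8378
d((-1, 17), (2, 0)) = 17.2627
d((-1, 17), (-27, -3)) = 32.8024
d((-1, 17), (-26, 3)) = 28.6531
d((2, 0), (-27, -3)) = 29.1548
d((2, 0), (-26, 3)) = 28.1603
d((-27, -3), (-26, 3)) = 6.0828 <-- minimum

Closest pair: (-27, -3) and (-26, 3) with distance 6.0828

The closest pair is (-27, -3) and (-26, 3) with Euclidean distance 6.0828. For 9 points, brute-force pairwise comparison is shown above. For large n, the divide-and-conquer algorithm (sort by x, recurse on halves, check the dividing strip) achieves O(n log n).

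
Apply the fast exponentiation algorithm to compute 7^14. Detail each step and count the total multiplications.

Computing 7^14 by squaring (build up from 7^1; each line after the first costs one multiplication):

7^1 = 7
7^2 = (7^1)^2 = 7^2 = 49
7^3 = 7 * 7^2 = 7 * 49 = 343
7^6 = (7^3)^2 = 343^2 = 117649
7^7 = 7 * 7^6 = 7 * 117649 = 823543
7^14 = (7^7)^2 = 823543^2 = 678223072849

Result: 678223072849
Multiplications needed: 5 (5 lines after 7^1)

7^14 = 678223072849. Using exponentiation by squaring, this requires 5 multiplications. The key idea: if the exponent is even, square the half-power; if odd, multiply by the base once.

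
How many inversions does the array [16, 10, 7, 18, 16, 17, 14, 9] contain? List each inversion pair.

Finding inversions in [16, 10, 7, 18, 16, 17, 14, 9]:

(0, 1): arr[0]=16 > arr[1]=10
(0, 2): arr[0]=16 > arr[2]=7
(0, 6): arr[0]=16 > arr[6]=14
(0, 7): arr[0]=16 > arr[7]=9
(1, 2): arr[1]=10 > arr[2]=7
(1, 7): arr[1]=10 > arr[7]=9
(3, 4): arr[3]=18 > arr[4]=16
(3, 5): arr[3]=18 > arr[5]=17
(3, 6): arr[3]=18 > arr[6]=14
(3, 7): arr[3]=18 > arr[7]=9
(4, 6): arr[4]=16 > arr[6]=14
(4, 7): arr[4]=16 > arr[7]=9
(5, 6): arr[5]=17 > arr[6]=14
(5, 7): arr[5]=17 > arr[7]=9
(6, 7): arr[6]=14 > arr[7]=9

Total inversions: 15

The array has 15 inversion(s): (0,1), (0,2), (0,6), (0,7), (1,2), (1,7), (3,4), (3,5), (3,6), (3,7), (4,6), (4,7), (5,6), (5,7), (6,7). Each pair (i,j) satisfies i < j and arr[i] > arr[j].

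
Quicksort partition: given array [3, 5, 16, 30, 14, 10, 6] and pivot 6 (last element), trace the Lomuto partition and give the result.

Lomuto partition with pivot = 6:

Initial array: [3, 5, 16, 30, 14, 10, 6]

arr[0]=3 <= 6: swap with position 0, array becomes [3, 5, 16, 30, 14, 10, 6]
arr[1]=5 <= 6: swap with position 1, array becomes [3, 5, 16, 30, 14, 10, 6]
arr[2]=16 > 6: no swap
arr[3]=30 > 6: no swap
arr[4]=14 > 6: no swap
arr[5]=10 > 6: no swap

Place pivot at position 2: [3, 5, 6, 30, 14, 10, 16]
Pivot position: 2

After partitioning with pivot 6, the array becomes [3, 5, 6, 30, 14, 10, 16]. The pivot is placed at index 2. All elements to the left of the pivot are <= 6, and all elements to the right are > 6.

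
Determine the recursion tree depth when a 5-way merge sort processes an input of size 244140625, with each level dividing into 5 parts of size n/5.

For divide and conquer with division factor 5:

Problem sizes at each level:
Level 0: 244140625
Level 1: 48828125
Level 2: 9765625
Level 3: 1953125
Level 4: 390625
Level 5: 78125
Level 6: 15625
Level 7: 3125
Level 8: 625
Level 9: 125
Level 10: 25
Level 11: 5
Level 12: 1

The root is level 0 and the size-1 base case is level 12 (the tree spans levels 0 through 12, i.e. 13 levels counting the root), so the depth is the number of divisions: log_5(244140625) = 12

The recursion tree depth is log_5(244140625) = 12. At each level, the problem size is divided by 5, so it takes 12 divisions to reduce to a base case of size 1. The algorithm makes 5 recursive calls at each level.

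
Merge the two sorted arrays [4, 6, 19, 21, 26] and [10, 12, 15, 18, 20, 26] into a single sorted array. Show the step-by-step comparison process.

Merging process:

Compare 4 vs 10: take 4 from left. Merged: [4]
Compare 6 vs 10: take 6 from left. Merged: [4, 6]
Compare 19 vs 10: take 10 from right. Merged: [4, 6, 10]
Compare 19 vs 12: take 12 from right. Merged: [4, 6, 10, 12]
Compare 19 vs 15: take 15 from right. Merged: [4, 6, 10, 12, 15]
Compare 19 vs 18: take 18 from right. Merged: [4, 6, 10, 12, 15, 18]
Compare 19 vs 20: take 19 from left. Merged: [4, 6, 10, 12, 15, 18, 19]
Compare 21 vs 20: take 20 from right. Merged: [4, 6, 10, 12, 15, 18, 19, 20]
Compare 21 vs 26: take 21 from left. Merged: [4, 6, 10, 12, 15, 18, 19, 20, 21]
Compare 26 vs 26: take 26 from left. Merged: [4, 6, 10, 12, 15, 18, 19, 20, 21, 26]
Append remaining from right: [26]. Merged: [4, 6, 10, 12, 15, 18, 19, 20, 21, 26, 26]

Final merged array: [4, 6, 10, 12, 15, 18, 19, 20, 21, 26, 26]
Total comparisons: 10

The merged array is [4, 6, 10, 12, 15, 18, 19, 20, 21, 26, 26], requiring 10 comparisons. The merge step runs in O(n) time where n is the total number of elements.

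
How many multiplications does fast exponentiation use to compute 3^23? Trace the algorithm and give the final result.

Computing 3^23 by squaring (build up from 3^1; each line after the first costs one multiplication):

3^1 = 3
3^2 = (3^1)^2 = 3^2 = 9
3^4 = (3^2)^2 = 9^2 = 81
3^5 = 3 * 3^4 = 3 * 81 = 243
3^10 = (3^5)^2 = 243^2 = 59049
3^11 = 3 * 3^10 = 3 * 59049 = 177147
3^22 = (3^11)^2 = 177147^2 = 31381059609
3^23 = 3 * 3^22 = 3 * 31381059609 = 94143178827

Result: 94143178827
Multiplications needed: 7 (7 lines after 3^1)

3^23 = 94143178827. Using exponentiation by squaring, this requires 7 multiplications. The key idea: if the exponent is even, square the half-power; if odd, multiply by the base once.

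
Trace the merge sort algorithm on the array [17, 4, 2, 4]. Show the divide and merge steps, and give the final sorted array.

Merge sort trace:

Split: [17, 4, 2, 4] -> [17, 4] and [2, 4]
  Split: [17, 4] -> [17] and [4]
  Merge: [17] + [4] -> [4, 17]
  Split: [2, 4] -> [2] and [4]
  Merge: [2] + [4] -> [2, 4]
Merge: [4, 17] + [2, 4] -> [2, 4, 4, 17]

Final sorted array: [2, 4, 4, 17]

The merge sort proceeds by recursively splitting the array and merging sorted halves.
After all merges, the sorted array is [2, 4, 4, 17].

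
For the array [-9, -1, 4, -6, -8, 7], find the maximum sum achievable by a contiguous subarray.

Using Kadane's algorithm on [-9, -1, 4, -6, -8, 7]:

Scanning through the array:
Position 1 (value -1): max_ending_here = -1, max_so_far = -1
Position 2 (value 4): max_ending_here = 4, max_so_far = 4
Position 3 (value -6): max_ending_here = -2, max_so_far = 4
Position 4 (value -8): max_ending_here = -8, max_so_far = 4
Position 5 (value 7): max_ending_here = 7, max_so_far = 7

Maximum subarray: [7]
Maximum sum: 7

The maximum subarray is [7] with sum 7. This subarray runs from index 5 to index 5.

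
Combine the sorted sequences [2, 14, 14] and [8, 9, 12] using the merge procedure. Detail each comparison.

Merging process:

Compare 2 vs 8: take 2 from left. Merged: [2]
Compare 14 vs 8: take 8 from right. Merged: [2, 8]
Compare 14 vs 9: take 9 from right. Merged: [2, 8, 9]
Compare 14 vs 12: take 12 from right. Merged: [2, 8, 9, 12]
Append remaining from left: [14, 14]. Merged: [2, 8, 9, 12, 14, 14]

Final merged array: [2, 8, 9, 12, 14, 14]
Total comparisons: 4

The merged array is [2, 8, 9, 12, 14, 14], requiring 4 comparisons. The merge step runs in O(n) time where n is the total number of elements.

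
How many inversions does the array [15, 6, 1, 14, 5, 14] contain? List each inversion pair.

Finding inversions in [15, 6, 1, 14, 5, 14]:

(0, 1): arr[0]=15 > arr[1]=6
(0, 2): arr[0]=15 > arr[2]=1
(0, 3): arr[0]=15 > arr[3]=14
(0, 4): arr[0]=15 > arr[4]=5
(0, 5): arr[0]=15 > arr[5]=14
(1, 2): arr[1]=6 > arr[2]=1
(1, 4): arr[1]=6 > arr[4]=5
(3, 4): arr[3]=14 > arr[4]=5

Total inversions: 8

The array has 8 inversion(s): (0,1), (0,2), (0,3), (0,4), (0,5), (1,2), (1,4), (3,4). Each pair (i,j) satisfies i < j and arr[i] > arr[j].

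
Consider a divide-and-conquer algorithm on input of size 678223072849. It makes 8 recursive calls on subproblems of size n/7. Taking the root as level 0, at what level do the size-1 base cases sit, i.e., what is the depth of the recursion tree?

For divide and conquer with division factor 7:

Problem sizes at each level:
Level 0: 678223072849
Level 1: 96889010407
Level 2: 13841287201
Level 3: 1977326743
Level 4: 282475249
Level 5: 40353607
Level 6: 5764801
Level 7: 823543
Level 8: 117649
Level 9: 16807
Level 10: 2401
Level 11: 343
Level 12: 49
Level 13: 7
Level 14: 1

The root is level 0 and the size-1 base case is level 14 (the tree spans levels 0 through 14, i.e. 15 levels counting the root), so the depth is the number of divisions: log_7(678223072849) = 14

The recursion tree depth is log_7(678223072849) = 14. At each level, the problem size is divided by 7, so it takes 14 divisions to reduce to a base case of size 1. The algorithm makes 8 recursive calls at each level.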